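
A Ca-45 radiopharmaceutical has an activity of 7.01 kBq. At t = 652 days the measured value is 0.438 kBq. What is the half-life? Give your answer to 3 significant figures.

163 days

A/A₀ = 0.438/7.01 ≈ 0.062482.
n = log₂(16.005) ≈ 4.0004 half-lives elapsed in 652 days.
t½ = 652/4.0004 ≈ 162.98 days.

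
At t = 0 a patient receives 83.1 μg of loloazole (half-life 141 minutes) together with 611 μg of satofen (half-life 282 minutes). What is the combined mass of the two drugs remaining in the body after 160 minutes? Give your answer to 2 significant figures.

450 μg

loloazole: 83.1 × (1/2)^(160/141) = 83.1 × (1/2)^1.1348 ≈ 37.845 μg.
satofen: 611 × (1/2)^(160/282) = 611 × (1/2)^0.56738 ≈ 412.33 μg.
Total = 37.845 + 412.33 ≈ 450.17 μg.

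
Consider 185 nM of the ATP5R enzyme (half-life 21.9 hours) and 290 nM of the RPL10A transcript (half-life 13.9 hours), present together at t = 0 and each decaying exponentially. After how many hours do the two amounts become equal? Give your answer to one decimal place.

Set 185·(1/2)^(t/21.9) = 290·(1/2)^(t/13.9).
Taking log₂: log₂(185/290) = t·(1/21.9 − 1/13.9).
log₂(0.63793) = -0.64853; 1/21.9 − 1/13.9 = -0.02628.
t = -0.64853 / -0.02628 ≈ 24.677 hours.

24.7 hours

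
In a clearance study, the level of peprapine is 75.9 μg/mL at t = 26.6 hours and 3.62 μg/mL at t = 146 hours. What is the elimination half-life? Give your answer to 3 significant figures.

Over Δt = 146 − 26.6 = 119.4 hours, the level fell by a factor of 75.9/3.62 ≈ 20.967.
n = log₂(20.967) ≈ 4.39 half-lives, so t½ = 119.4/4.39 ≈ 27.198 hours.

27.2 hours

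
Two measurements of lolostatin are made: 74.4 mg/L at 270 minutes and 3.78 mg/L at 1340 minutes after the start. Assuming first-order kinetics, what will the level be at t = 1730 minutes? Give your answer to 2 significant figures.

Over Δt = 1340 − 270 = 1070 minutes, the level fell by a factor of 74.4/3.78 ≈ 19.683.
n = log₂(19.683) ≈ 4.2988 half-lives, so t½ = 1070/4.2988 ≈ 248.9 minutes.
From t = 1340 to t = 1730: 3.78 × (1/2)^((1730−1340)/248.9) ≈ 1.2759 mg/L.

1.3 mg/L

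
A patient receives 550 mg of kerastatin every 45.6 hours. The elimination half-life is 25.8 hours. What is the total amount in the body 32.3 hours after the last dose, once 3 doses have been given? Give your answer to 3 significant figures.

The 3 doses were given 123.5, 77.9, 32.3 hours ago.
Total = 550·(1/2)^(123.5/25.8) + 550·(1/2)^(77.9/25.8) + 550·(1/2)^(32.3/25.8)
      = 19.924 + 67.833 + 230.94 ≈ 318.69 mg.

319 mg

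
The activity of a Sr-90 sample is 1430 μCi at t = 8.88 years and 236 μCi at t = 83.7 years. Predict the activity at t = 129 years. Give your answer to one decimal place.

79.3 μCi

Over Δt = 83.7 − 8.88 = 74.82 years, the level fell by a factor of 1430/236 ≈ 6.0593.
n = log₂(6.0593) ≈ 2.5992 half-lives, so t½ = 74.82/2.5992 ≈ 28.786 years.
From t = 83.7 to t = 129: 236 × (1/2)^((129−83.7)/28.786) ≈ 79.285 μCi.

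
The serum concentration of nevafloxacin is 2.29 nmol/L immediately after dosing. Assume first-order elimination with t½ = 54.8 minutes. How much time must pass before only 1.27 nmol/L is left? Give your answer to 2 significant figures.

Fraction remaining = 1.27/2.29 ≈ 0.55459.
n = log₂(2.29/1.27) = ln(1.8031)/ln 2 ≈ 0.85052 half-lives.
t = n × t½ = 0.85052 × 54.8 ≈ 46.608 minutes.

47 minutes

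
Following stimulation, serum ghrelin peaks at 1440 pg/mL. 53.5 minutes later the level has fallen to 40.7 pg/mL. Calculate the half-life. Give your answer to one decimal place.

10.4 minutes

A/A₀ = 40.7/1440 ≈ 0.028264.
n = log₂(35.381) ≈ 5.1449 half-lives elapsed in 53.5 minutes.
t½ = 53.5/5.1449 ≈ 10.399 minutes.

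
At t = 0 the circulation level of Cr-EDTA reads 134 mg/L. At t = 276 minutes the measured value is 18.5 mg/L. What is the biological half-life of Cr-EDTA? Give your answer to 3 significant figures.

A/A₀ = 18.5/134 ≈ 0.13806.
n = log₂(7.2432) ≈ 2.8566 half-lives elapsed in 276 minutes.
t½ = 276/2.8566 ≈ 96.617 minutes.

96.6 minutes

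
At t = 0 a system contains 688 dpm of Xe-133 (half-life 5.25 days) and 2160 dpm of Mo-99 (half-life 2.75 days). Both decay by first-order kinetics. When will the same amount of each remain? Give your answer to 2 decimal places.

9.53 days

Set 688·(1/2)^(t/5.25) = 2160·(1/2)^(t/2.75).
Taking log₂: log₂(688/2160) = t·(1/5.25 − 1/2.75).
log₂(0.31852) = -1.6506; 1/5.25 − 1/2.75 = -0.17316.
t = -1.6506 / -0.17316 ≈ 9.5319 days.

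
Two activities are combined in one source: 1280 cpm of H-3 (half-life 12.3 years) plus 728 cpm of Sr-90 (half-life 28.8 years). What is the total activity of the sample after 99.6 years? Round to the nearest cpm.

H-3: 1280 × (1/2)^(99.6/12.3) = 1280 × (1/2)^8.0976 ≈ 4.6731 cpm.
Sr-90: 728 × (1/2)^(99.6/28.8) = 728 × (1/2)^3.4583 ≈ 66.232 cpm.
Total = 4.6731 + 66.232 ≈ 70.905 cpm.

71 cpm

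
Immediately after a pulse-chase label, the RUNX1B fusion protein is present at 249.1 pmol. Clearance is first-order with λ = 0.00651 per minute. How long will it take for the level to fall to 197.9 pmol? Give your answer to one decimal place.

t½ = ln 2 / λ = 0.69315 / 0.00651 ≈ 106.47 minutes.
Fraction remaining = 197.9/249.1 ≈ 0.79446.
n = log₂(249.1/197.9) = ln(1.2587)/ln 2 ≈ 0.33195 half-lives.
t = n × t½ = 0.33195 × 106.47 ≈ 35.344 minutes.

35.3 minutes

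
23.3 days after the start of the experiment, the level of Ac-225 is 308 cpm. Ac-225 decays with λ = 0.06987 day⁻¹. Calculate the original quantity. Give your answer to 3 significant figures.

t½ = ln 2 / λ = 0.69315 / 0.06987 ≈ 9.9205 days.
Number of half-lives elapsed: n = 23.3/9.9205 ≈ 2.3487.
A₀ = A × 2^n = 308 × 2^2.3487 = 308 × 5.0935 ≈ 1568.8 cpm.

1570 cpm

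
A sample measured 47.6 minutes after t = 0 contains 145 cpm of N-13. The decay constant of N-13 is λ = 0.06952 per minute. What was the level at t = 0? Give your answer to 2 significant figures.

t½ = ln 2 / λ = 0.69315 / 0.06952 ≈ 9.9705 minutes.
Number of half-lives elapsed: n = 47.6/9.9705 ≈ 4.7741.
A₀ = A × 2^n = 145 × 2^4.7741 = 145 × 27.362 ≈ 3967.5 cpm.

4000 cpm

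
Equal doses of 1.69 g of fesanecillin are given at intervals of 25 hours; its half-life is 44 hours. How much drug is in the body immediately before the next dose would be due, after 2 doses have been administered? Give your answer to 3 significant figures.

The 2 doses were given 50, 25 hours ago.
Total = 1.69·(1/2)^(50/44) + 1.69·(1/2)^(25/44)
      = 0.76879 + 1.1398 ≈ 1.9086 g.

1.91 g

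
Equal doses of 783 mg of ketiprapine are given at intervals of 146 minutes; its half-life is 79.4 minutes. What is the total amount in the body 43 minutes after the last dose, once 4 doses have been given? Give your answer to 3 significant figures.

The 4 doses were given 481, 335, 189, 43 minutes ago.
Total = 783·(1/2)^(481/79.4) + 783·(1/2)^(335/79.4) + 783·(1/2)^(189/79.4) + 783·(1/2)^(43/79.4)
      = 11.753 + 42.041 + 150.38 + 537.94 ≈ 742.12 mg.

742 mg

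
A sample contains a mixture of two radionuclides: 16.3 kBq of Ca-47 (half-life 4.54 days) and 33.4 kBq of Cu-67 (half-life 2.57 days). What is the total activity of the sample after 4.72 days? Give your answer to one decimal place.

17.3 kBq

Ca-47: 16.3 × (1/2)^(4.72/4.54) = 16.3 × (1/2)^1.0396 ≈ 7.9291 kBq.
Cu-67: 33.4 × (1/2)^(4.72/2.57) = 33.4 × (1/2)^1.8366 ≈ 9.3515 kBq.
Total = 7.9291 + 9.3515 ≈ 17.281 kBq.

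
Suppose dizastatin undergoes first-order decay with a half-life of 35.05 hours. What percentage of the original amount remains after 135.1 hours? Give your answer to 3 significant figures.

n = 135.1/35.05 ≈ 3.8545 half-lives.
Fraction remaining = (1/2)^3.8545 ≈ 0.069132, i.e. 6.9132%.

6.91%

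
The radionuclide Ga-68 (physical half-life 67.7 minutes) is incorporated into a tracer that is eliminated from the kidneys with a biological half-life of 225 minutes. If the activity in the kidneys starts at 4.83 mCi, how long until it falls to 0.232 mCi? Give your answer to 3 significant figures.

1/t_eff = 1/t_phys + 1/t_biol = 1/67.7 + 1/225 = 0.019215 per minute.
t_eff = 67.7 × 225 / (67.7 + 225) ≈ 52.041 minutes.
n = log₂(4.83/0.232) ≈ 4.3798; t = 4.3798 × 52.041 ≈ 227.93 minutes.

228 minutes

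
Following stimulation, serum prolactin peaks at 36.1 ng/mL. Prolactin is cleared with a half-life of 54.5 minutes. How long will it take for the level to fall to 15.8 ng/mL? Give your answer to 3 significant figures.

65.0 minutes

Fraction remaining = 15.8/36.1 ≈ 0.43767.
n = log₂(36.1/15.8) = ln(2.2848)/ln 2 ≈ 1.1921 half-lives.
t = n × t½ = 1.1921 × 54.5 ≈ 64.968 minutes.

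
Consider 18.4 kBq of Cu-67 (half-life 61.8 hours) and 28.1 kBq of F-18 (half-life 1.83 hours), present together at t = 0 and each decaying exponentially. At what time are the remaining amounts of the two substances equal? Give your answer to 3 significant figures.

1.15 hours

Set 18.4·(1/2)^(t/61.8) = 28.1·(1/2)^(t/1.83).
Taking log₂: log₂(18.4/28.1) = t·(1/61.8 − 1/1.83).
log₂(0.6548) = -0.61086; 1/61.8 − 1/1.83 = -0.53027.
t = -0.61086 / -0.53027 ≈ 1.152 hours.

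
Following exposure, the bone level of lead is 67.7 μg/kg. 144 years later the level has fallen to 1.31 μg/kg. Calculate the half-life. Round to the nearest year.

A/A₀ = 1.31/67.7 ≈ 0.01935.
n = log₂(51.679) ≈ 5.6915 half-lives elapsed in 144 years.
t½ = 144/5.6915 ≈ 25.301 years.

25 years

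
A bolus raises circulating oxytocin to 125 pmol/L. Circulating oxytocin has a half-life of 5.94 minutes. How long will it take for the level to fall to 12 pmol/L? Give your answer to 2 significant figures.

Fraction remaining = 12/125 ≈ 0.096.
n = log₂(125/12) = ln(10.417)/ln 2 ≈ 3.3808 half-lives.
t = n × t½ = 3.3808 × 5.94 ≈ 20.082 minutes.

20 minutes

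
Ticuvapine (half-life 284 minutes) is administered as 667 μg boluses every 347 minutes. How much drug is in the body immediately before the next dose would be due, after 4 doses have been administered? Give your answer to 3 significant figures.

The 4 doses were given 1388, 1041, 694, 347 minutes ago.
Total = 667·(1/2)^(1388/284) + 667·(1/2)^(1041/284) + 667·(1/2)^(694/284) + 667·(1/2)^(347/284)
      = 22.537 + 52.566 + 122.61 + 285.97 ≈ 483.68 μg.

484 μg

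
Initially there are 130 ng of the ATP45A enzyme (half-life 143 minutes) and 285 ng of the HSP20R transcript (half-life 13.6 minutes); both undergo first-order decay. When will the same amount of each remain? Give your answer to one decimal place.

Set 130·(1/2)^(t/143) = 285·(1/2)^(t/13.6).
Taking log₂: log₂(130/285) = t·(1/143 − 1/13.6).
log₂(0.45614) = -1.1325; 1/143 − 1/13.6 = -0.066536.
t = -1.1325 / -0.066536 ≈ 17.02 minutes.

17.0 minutes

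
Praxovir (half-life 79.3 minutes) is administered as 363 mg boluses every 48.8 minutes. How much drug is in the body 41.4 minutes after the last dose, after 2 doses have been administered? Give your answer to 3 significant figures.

The 2 doses were given 90.2, 41.4 minutes ago.
Total = 363·(1/2)^(90.2/79.3) + 363·(1/2)^(41.4/79.3)
      = 165.01 + 252.78 ≈ 417.79 mg.

418 mg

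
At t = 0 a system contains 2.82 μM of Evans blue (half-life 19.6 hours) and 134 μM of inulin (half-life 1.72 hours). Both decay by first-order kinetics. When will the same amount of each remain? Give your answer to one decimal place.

Set 2.82·(1/2)^(t/19.6) = 134·(1/2)^(t/1.72).
Taking log₂: log₂(2.82/134) = t·(1/19.6 − 1/1.72).
log₂(0.021045) = -5.5704; 1/19.6 − 1/1.72 = -0.53037.
t = -5.5704 / -0.53037 ≈ 10.503 hours.

10.5 hours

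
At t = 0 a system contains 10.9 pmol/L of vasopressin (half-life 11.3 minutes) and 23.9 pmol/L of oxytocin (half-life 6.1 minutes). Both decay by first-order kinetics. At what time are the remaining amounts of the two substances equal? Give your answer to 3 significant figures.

Set 10.9·(1/2)^(t/11.3) = 23.9·(1/2)^(t/6.1).
Taking log₂: log₂(10.9/23.9) = t·(1/11.3 − 1/6.1).
log₂(0.45607) = -1.1327; 1/11.3 − 1/6.1 = -0.075439.
t = -1.1327 / -0.075439 ≈ 15.015 minutes.

15.0 minutes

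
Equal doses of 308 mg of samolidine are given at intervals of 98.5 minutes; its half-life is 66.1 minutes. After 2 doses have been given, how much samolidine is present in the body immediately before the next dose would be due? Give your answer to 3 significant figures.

149 mg

The 2 doses were given 197, 98.5 minutes ago.
Total = 308·(1/2)^(197/66.1) + 308·(1/2)^(98.5/66.1)
      = 39.028 + 109.64 ≈ 148.67 mg.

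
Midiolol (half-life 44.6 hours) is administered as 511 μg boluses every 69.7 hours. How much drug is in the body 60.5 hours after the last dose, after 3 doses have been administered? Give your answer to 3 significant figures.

290 μg

The 3 doses were given 199.9, 130.2, 60.5 hours ago.
Total = 511·(1/2)^(199.9/44.6) + 511·(1/2)^(130.2/44.6) + 511·(1/2)^(60.5/44.6)
      = 22.866 + 67.551 + 199.56 ≈ 289.98 μg.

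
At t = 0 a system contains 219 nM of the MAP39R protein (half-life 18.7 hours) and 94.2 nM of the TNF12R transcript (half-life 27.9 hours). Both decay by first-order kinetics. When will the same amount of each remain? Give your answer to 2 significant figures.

69 hours

Set 219·(1/2)^(t/18.7) = 94.2·(1/2)^(t/27.9).
Taking log₂: log₂(219/94.2) = t·(1/18.7 − 1/27.9).
log₂(2.3248) = 1.2171; 1/18.7 − 1/27.9 = 0.017634.
t = 1.2171 / 0.017634 ≈ 69.023 hours.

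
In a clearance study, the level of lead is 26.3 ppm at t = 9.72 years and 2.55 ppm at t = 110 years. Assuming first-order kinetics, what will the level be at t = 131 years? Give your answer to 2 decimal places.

Over Δt = 110 − 9.72 = 100.28 years, the level fell by a factor of 26.3/2.55 ≈ 10.314.
n = log₂(10.314) ≈ 3.3665 half-lives, so t½ = 100.28/3.3665 ≈ 29.788 years.
From t = 110 to t = 131: 2.55 × (1/2)^((131−110)/29.788) ≈ 1.5643 ppm.

1.56 ppm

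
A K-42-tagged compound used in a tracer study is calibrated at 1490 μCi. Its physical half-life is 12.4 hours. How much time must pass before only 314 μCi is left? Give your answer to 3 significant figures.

Fraction remaining = 314/1490 ≈ 0.21074.
n = log₂(1490/314) = ln(4.7452)/ln 2 ≈ 2.2465 half-lives.
t = n × t½ = 2.2465 × 12.4 ≈ 27.856 hours.

27.9 hours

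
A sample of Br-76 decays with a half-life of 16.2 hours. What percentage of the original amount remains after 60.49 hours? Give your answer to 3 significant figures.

n = 60.49/16.2 ≈ 3.734 half-lives.
Fraction remaining = (1/2)^3.734 ≈ 0.075157, i.e. 7.5157%.

7.52%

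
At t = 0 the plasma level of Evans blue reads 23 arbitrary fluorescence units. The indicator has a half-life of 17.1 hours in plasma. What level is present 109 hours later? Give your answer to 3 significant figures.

0.277 arbitrary fluorescence units

Number of half-lives: n = 109/17.1 ≈ 6.3743.
Remaining = 23 × (1/2)^6.3743 = 23 × 0.012055 ≈ 0.27726 arbitrary fluorescence units.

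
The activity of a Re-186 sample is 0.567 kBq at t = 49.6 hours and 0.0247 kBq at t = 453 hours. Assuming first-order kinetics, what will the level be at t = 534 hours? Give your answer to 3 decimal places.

0.013 kBq

Over Δt = 453 − 49.6 = 403.4 hours, the level fell by a factor of 0.567/0.0247 ≈ 22.955.
n = log₂(22.955) ≈ 4.5208 half-lives, so t½ = 403.4/4.5208 ≈ 89.233 hours.
From t = 453 to t = 534: 0.0247 × (1/2)^((534−453)/89.233) ≈ 0.013166 kBq.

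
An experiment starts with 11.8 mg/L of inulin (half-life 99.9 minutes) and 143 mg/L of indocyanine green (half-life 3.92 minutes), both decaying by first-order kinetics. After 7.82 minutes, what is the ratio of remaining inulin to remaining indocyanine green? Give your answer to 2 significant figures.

0.31

inulin: 11.8 × (1/2)^(7.82/99.9) = 11.8 × (1/2)^0.078278 ≈ 11.177 mg/L.
indocyanine green: 143 × (1/2)^(7.82/3.92) = 143 × (1/2)^1.9949 ≈ 35.877 mg/L.
Ratio ≈ 11.177 / 35.877 ≈ 0.31153.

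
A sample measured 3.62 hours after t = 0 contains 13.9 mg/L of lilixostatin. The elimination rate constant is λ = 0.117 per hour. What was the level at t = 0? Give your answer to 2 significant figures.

t½ = ln 2 / λ = 0.69315 / 0.117 ≈ 5.9243 hours.
Number of half-lives elapsed: n = 3.62/5.9243 ≈ 0.61104.
A₀ = A × 2^n = 13.9 × 2^0.61104 = 13.9 × 1.5274 ≈ 21.23 mg/L.

21 mg/L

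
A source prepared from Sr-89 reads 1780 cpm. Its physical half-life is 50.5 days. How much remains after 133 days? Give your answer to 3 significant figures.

Number of half-lives: n = 133/50.5 ≈ 2.6337.
Remaining = 1780 × (1/2)^2.6337 = 1780 × 0.16113 ≈ 286.82 cpm.

287 cpm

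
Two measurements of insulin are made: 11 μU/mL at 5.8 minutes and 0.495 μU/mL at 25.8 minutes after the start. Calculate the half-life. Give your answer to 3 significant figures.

4.47 minutes

Over Δt = 25.8 − 5.8 = 20 minutes, the level fell by a factor of 11/0.495 ≈ 22.222.
n = log₂(22.222) ≈ 4.4739 half-lives, so t½ = 20/4.4739 ≈ 4.4703 minutes.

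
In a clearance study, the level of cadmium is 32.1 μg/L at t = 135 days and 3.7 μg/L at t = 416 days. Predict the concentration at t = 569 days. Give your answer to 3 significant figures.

1.14 μg/L

Over Δt = 416 − 135 = 281 days, the level fell by a factor of 32.1/3.7 ≈ 8.6757.
n = log₂(8.6757) ≈ 3.117 half-lives, so t½ = 281/3.117 ≈ 90.151 days.
From t = 416 to t = 569: 3.7 × (1/2)^((569−416)/90.151) ≈ 1.1411 μg/L.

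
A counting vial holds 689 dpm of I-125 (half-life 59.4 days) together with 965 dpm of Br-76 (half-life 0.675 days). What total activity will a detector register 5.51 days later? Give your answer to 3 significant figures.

649 dpm

I-125: 689 × (1/2)^(5.51/59.4) = 689 × (1/2)^0.092761 ≈ 646.09 dpm.
Br-76: 965 × (1/2)^(5.51/0.675) = 965 × (1/2)^8.163 ≈ 3.3669 dpm.
Total = 646.09 + 3.3669 ≈ 649.46 dpm.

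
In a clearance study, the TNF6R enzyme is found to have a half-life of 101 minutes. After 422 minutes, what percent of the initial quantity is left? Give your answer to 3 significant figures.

5.52%

n = 422/101 ≈ 4.1782 half-lives.
Fraction remaining = (1/2)^4.1782 ≈ 0.055237, i.e. 5.5237%.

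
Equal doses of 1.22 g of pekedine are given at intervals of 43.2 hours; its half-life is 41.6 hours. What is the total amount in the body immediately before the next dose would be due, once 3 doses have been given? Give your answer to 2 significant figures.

1.0 g

The 3 doses were given 129.6, 86.4, 43.2 hours ago.
Total = 1.22·(1/2)^(129.6/41.6) + 1.22·(1/2)^(86.4/41.6) + 1.22·(1/2)^(43.2/41.6)
      = 0.14078 + 0.28916 + 0.59395 ≈ 1.0239 g.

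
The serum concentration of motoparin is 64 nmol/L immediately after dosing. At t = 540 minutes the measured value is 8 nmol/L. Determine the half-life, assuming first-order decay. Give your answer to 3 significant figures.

A/A₀ = 8/64 ≈ 0.125.
n = log₂(8) ≈ 3 half-lives elapsed in 540 minutes.
t½ = 540/3 ≈ 180 minutes.

180 minutes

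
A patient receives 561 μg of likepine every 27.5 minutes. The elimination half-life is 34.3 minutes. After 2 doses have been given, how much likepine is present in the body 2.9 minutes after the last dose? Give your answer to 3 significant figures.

833 μg

The 2 doses were given 30.4, 2.9 minutes ago.
Total = 561·(1/2)^(30.4/34.3) + 561·(1/2)^(2.9/34.3)
      = 303.5 + 529.07 ≈ 832.57 μg.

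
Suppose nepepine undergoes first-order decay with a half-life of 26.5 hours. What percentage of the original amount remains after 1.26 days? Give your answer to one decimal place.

1.26 days = 30.24 hours.
n = 30.24/26.5 ≈ 1.1411 half-lives.
Fraction remaining = (1/2)^1.1411 ≈ 0.4534, i.e. 45.34%.

45.3%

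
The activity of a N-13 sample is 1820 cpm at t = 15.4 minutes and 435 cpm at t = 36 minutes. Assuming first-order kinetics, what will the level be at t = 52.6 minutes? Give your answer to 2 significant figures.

Over Δt = 36 − 15.4 = 20.6 minutes, the level fell by a factor of 1820/435 ≈ 4.1839.
n = log₂(4.1839) ≈ 2.0649 half-lives, so t½ = 20.6/2.0649 ≈ 9.9765 minutes.
From t = 36 to t = 52.6: 435 × (1/2)^((52.6−36)/9.9765) ≈ 137.28 cpm.

140 cpm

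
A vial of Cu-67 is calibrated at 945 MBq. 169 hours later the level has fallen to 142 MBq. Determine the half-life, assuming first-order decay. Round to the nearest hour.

A/A₀ = 142/945 ≈ 0.15026.
n = log₂(6.6549) ≈ 2.7344 half-lives elapsed in 169 hours.
t½ = 169/2.7344 ≈ 61.805 hours.

62 hours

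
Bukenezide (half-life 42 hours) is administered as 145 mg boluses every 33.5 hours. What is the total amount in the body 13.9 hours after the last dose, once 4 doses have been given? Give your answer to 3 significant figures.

The 4 doses were given 114.4, 80.9, 47.4, 13.9 hours ago.
Total = 145·(1/2)^(114.4/42) + 145·(1/2)^(80.9/42) + 145·(1/2)^(47.4/42) + 145·(1/2)^(13.9/42)
      = 21.949 + 38.153 + 66.318 + 115.28 ≈ 241.7 mg.

242 mg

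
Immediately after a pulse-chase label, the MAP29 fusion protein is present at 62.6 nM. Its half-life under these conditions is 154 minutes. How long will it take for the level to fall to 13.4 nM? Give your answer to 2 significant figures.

340 minutes

Fraction remaining = 13.4/62.6 ≈ 0.21406.
n = log₂(62.6/13.4) = ln(4.6716)/ln 2 ≈ 2.2239 half-lives.
t = n × t½ = 2.2239 × 154 ≈ 342.49 minutes.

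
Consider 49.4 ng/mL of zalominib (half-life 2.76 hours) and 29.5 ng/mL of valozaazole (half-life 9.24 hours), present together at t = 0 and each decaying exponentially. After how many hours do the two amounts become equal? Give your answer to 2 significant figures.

2.9 hours

Set 49.4·(1/2)^(t/2.76) = 29.5·(1/2)^(t/9.24).
Taking log₂: log₂(49.4/29.5) = t·(1/2.76 − 1/9.24).
log₂(1.6746) = 0.7438; 1/2.76 − 1/9.24 = 0.25409.
t = 0.7438 / 0.25409 ≈ 2.9273 hours.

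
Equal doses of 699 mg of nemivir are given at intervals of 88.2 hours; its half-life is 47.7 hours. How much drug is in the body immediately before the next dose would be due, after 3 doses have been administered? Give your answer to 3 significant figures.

263 mg

The 3 doses were given 264.6, 176.4, 88.2 hours ago.
Total = 699·(1/2)^(264.6/47.7) + 699·(1/2)^(176.4/47.7) + 699·(1/2)^(88.2/47.7)
      = 14.949 + 53.856 + 194.02 ≈ 262.83 mg.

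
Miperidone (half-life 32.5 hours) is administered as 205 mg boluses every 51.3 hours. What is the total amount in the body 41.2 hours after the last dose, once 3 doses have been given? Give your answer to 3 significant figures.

The 3 doses were given 143.8, 92.5, 41.2 hours ago.
Total = 205·(1/2)^(143.8/32.5) + 205·(1/2)^(92.5/32.5) + 205·(1/2)^(41.2/32.5)
      = 9.5458 + 28.509 + 85.141 ≈ 123.2 mg.

123 mg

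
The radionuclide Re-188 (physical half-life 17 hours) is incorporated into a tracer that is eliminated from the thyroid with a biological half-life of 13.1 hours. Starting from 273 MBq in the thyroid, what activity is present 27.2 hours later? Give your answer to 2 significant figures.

21 MBq

1/t_eff = 1/t_phys + 1/t_biol = 1/17 + 1/13.1 = 0.13516 per hour.
t_eff = 17 × 13.1 / (17 + 13.1) ≈ 7.3987 hours.
Remaining = 273 × (1/2)^(27.2/7.3987) = 273 × (1/2)^3.6763 ≈ 21.354 MBq.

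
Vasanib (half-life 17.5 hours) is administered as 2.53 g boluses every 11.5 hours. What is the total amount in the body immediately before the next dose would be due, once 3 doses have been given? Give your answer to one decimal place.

3.3 g

The 3 doses were given 34.5, 23, 11.5 hours ago.
Total = 2.53·(1/2)^(34.5/17.5) + 2.53·(1/2)^(23/17.5) + 2.53·(1/2)^(11.5/17.5)
      = 0.64515 + 1.0174 + 1.6044 ≈ 3.2669 g.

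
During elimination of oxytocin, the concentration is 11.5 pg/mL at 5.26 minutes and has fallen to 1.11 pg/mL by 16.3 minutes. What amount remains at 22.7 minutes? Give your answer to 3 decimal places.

0.286 pg/mL

Over Δt = 16.3 − 5.26 = 11.04 minutes, the level fell by a factor of 11.5/1.11 ≈ 10.36.
n = log₂(10.36) ≈ 3.373 half-lives, so t½ = 11.04/3.373 ≈ 3.273 minutes.
From t = 16.3 to t = 22.7: 1.11 × (1/2)^((22.7−16.3)/3.273) ≈ 0.28622 pg/mL.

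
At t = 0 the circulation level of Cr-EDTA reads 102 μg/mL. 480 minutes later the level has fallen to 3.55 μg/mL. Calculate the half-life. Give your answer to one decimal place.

99.1 minutes

A/A₀ = 3.55/102 ≈ 0.034804.
n = log₂(28.732) ≈ 4.8446 half-lives elapsed in 480 minutes.
t½ = 480/4.8446 ≈ 99.079 minutes.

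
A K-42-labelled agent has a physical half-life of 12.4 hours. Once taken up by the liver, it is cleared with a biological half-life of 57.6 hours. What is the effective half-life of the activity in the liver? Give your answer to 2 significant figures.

1/t_eff = 1/t_phys + 1/t_biol = 1/12.4 + 1/57.6 = 0.098006 per hour.
t_eff = 12.4 × 57.6 / (12.4 + 57.6) ≈ 10.203 hours.

10 hours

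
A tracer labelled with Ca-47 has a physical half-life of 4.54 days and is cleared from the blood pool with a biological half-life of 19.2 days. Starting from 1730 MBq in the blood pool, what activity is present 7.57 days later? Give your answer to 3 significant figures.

414 MBq

1/t_eff = 1/t_phys + 1/t_biol = 1/4.54 + 1/19.2 = 0.27235 per day.
t_eff = 4.54 × 19.2 / (4.54 + 19.2) ≈ 3.6718 days.
Remaining = 1730 × (1/2)^(7.57/3.6718) = 1730 × (1/2)^2.0617 ≈ 414.4 MBq.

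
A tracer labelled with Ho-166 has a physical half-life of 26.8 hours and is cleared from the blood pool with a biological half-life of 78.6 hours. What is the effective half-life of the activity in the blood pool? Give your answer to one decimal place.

20.0 hours

1/t_eff = 1/t_phys + 1/t_biol = 1/26.8 + 1/78.6 = 0.050036 per hour.
t_eff = 26.8 × 78.6 / (26.8 + 78.6) ≈ 19.986 hours.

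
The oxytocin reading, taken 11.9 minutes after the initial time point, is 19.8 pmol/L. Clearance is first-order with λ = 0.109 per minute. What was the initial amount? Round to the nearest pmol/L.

72 pmol/L

t½ = ln 2 / λ = 0.69315 / 0.109 ≈ 6.3591 minutes.
Number of half-lives elapsed: n = 11.9/6.3591 ≈ 1.8713.
A₀ = A × 2^n = 19.8 × 2^1.8713 = 19.8 × 3.6587 ≈ 72.442 pmol/L.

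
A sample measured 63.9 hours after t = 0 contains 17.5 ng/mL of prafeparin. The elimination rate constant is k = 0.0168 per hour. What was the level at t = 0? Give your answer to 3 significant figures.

51.2 ng/mL

t½ = ln 2 / k = 0.69315 / 0.0168 ≈ 41.259 hours.
Number of half-lives elapsed: n = 63.9/41.259 ≈ 1.5488.
A₀ = A × 2^n = 17.5 × 2^1.5488 = 17.5 × 2.9257 ≈ 51.199 ng/mL.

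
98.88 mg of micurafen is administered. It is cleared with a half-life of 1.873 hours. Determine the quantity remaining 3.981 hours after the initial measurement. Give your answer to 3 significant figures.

22.7 mg

Number of half-lives: n = 3.981/1.873 ≈ 2.1255.
Remaining = 98.88 × (1/2)^2.1255 = 98.88 × 0.22918 ≈ 22.661 mg.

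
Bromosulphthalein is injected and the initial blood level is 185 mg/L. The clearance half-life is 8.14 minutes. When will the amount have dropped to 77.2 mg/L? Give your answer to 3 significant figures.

Fraction remaining = 77.2/185 ≈ 0.4173.
n = log₂(185/77.2) = ln(2.3964)/ln 2 ≈ 1.2609 half-lives.
t = n × t½ = 1.2609 × 8.14 ≈ 10.263 minutes.

10.3 minutes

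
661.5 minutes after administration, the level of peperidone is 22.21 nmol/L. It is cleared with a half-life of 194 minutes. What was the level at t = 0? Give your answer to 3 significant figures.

236 nmol/L

Number of half-lives elapsed: n = 661.5/194 ≈ 3.4098.
A₀ = A × 2^n = 22.21 × 2^3.4098 = 22.21 × 10.628 ≈ 236.05 nmol/L.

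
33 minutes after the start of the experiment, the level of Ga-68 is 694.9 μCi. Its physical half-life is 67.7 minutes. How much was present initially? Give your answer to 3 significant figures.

974 μCi

Number of half-lives elapsed: n = 33/67.7 ≈ 0.48744.
A₀ = A × 2^n = 694.9 × 2^0.48744 = 694.9 × 1.402 ≈ 974.22 μCi.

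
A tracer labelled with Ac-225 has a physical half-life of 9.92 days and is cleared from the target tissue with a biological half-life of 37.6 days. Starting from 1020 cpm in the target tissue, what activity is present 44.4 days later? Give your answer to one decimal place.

20.2 cpm

1/t_eff = 1/t_phys + 1/t_biol = 1/9.92 + 1/37.6 = 0.1274 per day.
t_eff = 9.92 × 37.6 / (9.92 + 37.6) ≈ 7.8492 days.
Remaining = 1020 × (1/2)^(44.4/7.8492) = 1020 × (1/2)^5.6567 ≈ 20.22 cpm.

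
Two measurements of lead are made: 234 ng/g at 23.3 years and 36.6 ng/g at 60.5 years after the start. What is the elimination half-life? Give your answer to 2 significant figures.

14 years

Over Δt = 60.5 − 23.3 = 37.2 years, the level fell by a factor of 234/36.6 ≈ 6.3934.
n = log₂(6.3934) ≈ 2.6766 half-lives, so t½ = 37.2/2.6766 ≈ 13.898 years.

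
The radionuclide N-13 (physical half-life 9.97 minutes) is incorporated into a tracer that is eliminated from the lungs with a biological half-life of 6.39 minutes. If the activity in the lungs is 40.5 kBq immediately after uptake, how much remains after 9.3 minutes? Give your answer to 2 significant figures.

7.7 kBq

1/t_eff = 1/t_phys + 1/t_biol = 1/9.97 + 1/6.39 = 0.2568 per minute.
t_eff = 9.97 × 6.39 / (9.97 + 6.39) ≈ 3.8942 minutes.
Remaining = 40.5 × (1/2)^(9.3/3.8942) = 40.5 × (1/2)^2.3882 ≈ 7.7363 kBq.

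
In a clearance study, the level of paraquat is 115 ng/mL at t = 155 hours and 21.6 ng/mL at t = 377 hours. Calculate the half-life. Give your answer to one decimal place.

Over Δt = 377 − 155 = 222 hours, the level fell by a factor of 115/21.6 ≈ 5.3241.
n = log₂(5.3241) ≈ 2.4125 half-lives, so t½ = 222/2.4125 ≈ 92.02 hours.

92.0 hours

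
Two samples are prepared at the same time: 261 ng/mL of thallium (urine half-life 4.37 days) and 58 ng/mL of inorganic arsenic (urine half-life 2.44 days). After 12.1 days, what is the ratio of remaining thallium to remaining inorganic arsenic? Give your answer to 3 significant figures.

thallium: 261 × (1/2)^(12.1/4.37) = 261 × (1/2)^2.7689 ≈ 38.293 ng/mL.
inorganic arsenic: 58 × (1/2)^(12.1/2.44) = 58 × (1/2)^4.959 ≈ 1.8647 ng/mL.
Ratio ≈ 38.293 / 1.8647 ≈ 20.536.

20.5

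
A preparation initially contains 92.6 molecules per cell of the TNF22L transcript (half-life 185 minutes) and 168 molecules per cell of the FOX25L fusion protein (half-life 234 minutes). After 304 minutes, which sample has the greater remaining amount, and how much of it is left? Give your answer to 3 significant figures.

FOX25L fusion protein, 68.3 molecules per cell

TNF22L transcript: 92.6 × (1/2)^1.6432 ≈ 29.645 molecules per cell.
FOX25L fusion protein: 168 × (1/2)^1.2991 ≈ 68.27 molecules per cell.
FOX25L fusion protein has more remaining, at ≈ 68.27 molecules per cell.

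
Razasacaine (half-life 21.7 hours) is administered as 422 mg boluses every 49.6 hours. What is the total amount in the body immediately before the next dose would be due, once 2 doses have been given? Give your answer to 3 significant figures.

The 2 doses were given 99.2, 49.6 hours ago.
Total = 422·(1/2)^(99.2/21.7) + 422·(1/2)^(49.6/21.7)
      = 17.749 + 86.545 ≈ 104.29 mg.

104 mg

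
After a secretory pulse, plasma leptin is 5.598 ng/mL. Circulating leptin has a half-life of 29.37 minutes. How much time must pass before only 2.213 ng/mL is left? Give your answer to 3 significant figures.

Fraction remaining = 2.213/5.598 ≈ 0.39532.
n = log₂(5.598/2.213) = ln(2.5296)/ln 2 ≈ 1.3389 half-lives.
t = n × t½ = 1.3389 × 29.37 ≈ 39.324 minutes.

39.3 minutes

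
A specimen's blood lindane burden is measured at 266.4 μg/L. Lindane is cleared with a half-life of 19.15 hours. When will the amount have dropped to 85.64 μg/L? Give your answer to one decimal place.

31.4 hours

Fraction remaining = 85.64/266.4 ≈ 0.32147.
n = log₂(266.4/85.64) = ln(3.1107)/ln 2 ≈ 1.6372 half-lives.
t = n × t½ = 1.6372 × 19.15 ≈ 31.353 hours.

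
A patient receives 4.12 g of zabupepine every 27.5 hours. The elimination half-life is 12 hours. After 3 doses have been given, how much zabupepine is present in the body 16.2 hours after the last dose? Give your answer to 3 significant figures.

The 3 doses were given 71.2, 43.7, 16.2 hours ago.
Total = 4.12·(1/2)^(71.2/12) + 4.12·(1/2)^(43.7/12) + 4.12·(1/2)^(16.2/12)
      = 0.06742 + 0.3301 + 1.6162 ≈ 2.0138 g.

2.01 g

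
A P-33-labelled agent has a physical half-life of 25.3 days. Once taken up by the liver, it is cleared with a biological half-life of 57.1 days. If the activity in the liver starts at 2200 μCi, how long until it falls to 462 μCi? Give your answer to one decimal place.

1/t_eff = 1/t_phys + 1/t_biol = 1/25.3 + 1/57.1 = 0.057039 per day.
t_eff = 25.3 × 57.1 / (25.3 + 57.1) ≈ 17.532 days.
n = log₂(2200/462) ≈ 2.2515; t = 2.2515 × 17.532 ≈ 39.474 days.

39.5 days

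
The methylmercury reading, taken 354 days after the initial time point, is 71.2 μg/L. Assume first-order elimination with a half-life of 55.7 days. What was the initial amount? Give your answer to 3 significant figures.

5830 μg/L

Number of half-lives elapsed: n = 354/55.7 ≈ 6.3555.
A₀ = A × 2^n = 71.2 × 2^6.3555 = 71.2 × 81.882 ≈ 5830 μg/L.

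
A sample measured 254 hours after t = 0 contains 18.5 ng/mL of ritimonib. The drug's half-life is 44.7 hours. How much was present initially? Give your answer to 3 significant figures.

Number of half-lives elapsed: n = 254/44.7 ≈ 5.6823.
A₀ = A × 2^n = 18.5 × 2^5.6823 = 18.5 × 51.351 ≈ 950 ng/mL.

950 ng/mL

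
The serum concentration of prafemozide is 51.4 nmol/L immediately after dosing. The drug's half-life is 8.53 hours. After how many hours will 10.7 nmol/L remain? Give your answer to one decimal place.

19.3 hours

Fraction remaining = 10.7/51.4 ≈ 0.20817.
n = log₂(51.4/10.7) = ln(4.8037)/ln 2 ≈ 2.2642 half-lives.
t = n × t½ = 2.2642 × 8.53 ≈ 19.313 hours.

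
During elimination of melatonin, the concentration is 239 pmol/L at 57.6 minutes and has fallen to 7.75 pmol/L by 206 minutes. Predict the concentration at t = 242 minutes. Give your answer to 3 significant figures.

3.37 pmol/L

Over Δt = 206 − 57.6 = 148.4 minutes, the level fell by a factor of 239/7.75 ≈ 30.839.
n = log₂(30.839) ≈ 4.9467 half-lives, so t½ = 148.4/4.9467 ≈ 30 minutes.
From t = 206 to t = 242: 7.75 × (1/2)^((242−206)/30) ≈ 3.3734 pmol/L.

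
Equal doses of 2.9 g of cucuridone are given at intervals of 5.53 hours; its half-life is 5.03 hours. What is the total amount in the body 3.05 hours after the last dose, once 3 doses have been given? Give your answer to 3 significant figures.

The 3 doses were given 14.11, 8.58, 3.05 hours ago.
Total = 2.9·(1/2)^(14.11/5.03) + 2.9·(1/2)^(8.58/5.03) + 2.9·(1/2)^(3.05/5.03)
      = 0.41491 + 0.88902 + 1.9049 ≈ 3.2088 g.

3.21 g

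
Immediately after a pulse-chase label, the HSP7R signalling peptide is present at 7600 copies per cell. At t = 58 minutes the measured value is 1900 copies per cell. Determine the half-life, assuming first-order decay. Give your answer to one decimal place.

29.0 minutes

A/A₀ = 1900/7600 ≈ 0.25.
n = log₂(4) ≈ 2 half-lives elapsed in 58 minutes.
t½ = 58/2 ≈ 29 minutes.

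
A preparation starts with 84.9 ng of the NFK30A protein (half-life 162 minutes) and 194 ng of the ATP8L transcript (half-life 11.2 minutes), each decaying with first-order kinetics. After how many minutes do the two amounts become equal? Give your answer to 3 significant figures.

Set 84.9·(1/2)^(t/162) = 194·(1/2)^(t/11.2).
Taking log₂: log₂(84.9/194) = t·(1/162 − 1/11.2).
log₂(0.43763) = -1.1922; 1/162 − 1/11.2 = -0.083113.
t = -1.1922 / -0.083113 ≈ 14.345 minutes.

14.3 minutes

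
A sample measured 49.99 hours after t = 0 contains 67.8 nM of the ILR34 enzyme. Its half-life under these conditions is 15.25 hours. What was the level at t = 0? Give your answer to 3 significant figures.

658 nM

Number of half-lives elapsed: n = 49.99/15.25 ≈ 3.278.
A₀ = A × 2^n = 67.8 × 2^3.278 = 67.8 × 9.7003 ≈ 657.68 nM.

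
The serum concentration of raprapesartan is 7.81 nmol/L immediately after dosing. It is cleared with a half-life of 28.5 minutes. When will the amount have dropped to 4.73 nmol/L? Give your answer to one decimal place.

20.6 minutes

Fraction remaining = 4.73/7.81 ≈ 0.60563.
n = log₂(7.81/4.73) = ln(1.6512)/ln 2 ≈ 0.72348 half-lives.
t = n × t½ = 0.72348 × 28.5 ≈ 20.619 minutes.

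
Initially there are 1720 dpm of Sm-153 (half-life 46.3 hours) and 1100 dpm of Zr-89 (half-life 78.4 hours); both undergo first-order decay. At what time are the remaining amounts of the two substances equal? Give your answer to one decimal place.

Set 1720·(1/2)^(t/46.3) = 1100·(1/2)^(t/78.4).
Taking log₂: log₂(1720/1100) = t·(1/46.3 − 1/78.4).
log₂(1.5636) = 0.64491; 1/46.3 − 1/78.4 = 0.0088432.
t = 0.64491 / 0.0088432 ≈ 72.927 hours.

72.9 hours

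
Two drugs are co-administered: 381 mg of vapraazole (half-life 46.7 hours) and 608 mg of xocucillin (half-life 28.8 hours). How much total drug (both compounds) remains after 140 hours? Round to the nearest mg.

vapraazole: 381 × (1/2)^(140/46.7) = 381 × (1/2)^2.9979 ≈ 47.696 mg.
xocucillin: 608 × (1/2)^(140/28.8) = 608 × (1/2)^4.8611 ≈ 20.92 mg.
Total = 47.696 + 20.92 ≈ 68.616 mg.

69 mg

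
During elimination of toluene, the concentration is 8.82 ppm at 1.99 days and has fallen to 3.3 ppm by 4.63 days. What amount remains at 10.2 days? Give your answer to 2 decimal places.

0.41 ppm

Over Δt = 4.63 − 1.99 = 2.64 days, the level fell by a factor of 8.82/3.3 ≈ 2.6727.
n = log₂(2.6727) ≈ 1.4183 half-lives, so t½ = 2.64/1.4183 ≈ 1.8614 days.
From t = 4.63 to t = 10.2: 3.3 × (1/2)^((10.2−4.63)/1.8614) ≈ 0.41467 ppm.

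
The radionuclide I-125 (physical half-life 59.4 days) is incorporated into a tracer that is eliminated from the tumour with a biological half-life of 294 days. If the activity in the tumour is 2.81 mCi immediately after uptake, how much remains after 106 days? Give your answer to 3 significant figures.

0.635 mCi

1/t_eff = 1/t_phys + 1/t_biol = 1/59.4 + 1/294 = 0.020236 per day.
t_eff = 59.4 × 294 / (59.4 + 294) ≈ 49.416 days.
Remaining = 2.81 × (1/2)^(106/49.416) = 2.81 × (1/2)^2.1451 ≈ 0.6353 mCi.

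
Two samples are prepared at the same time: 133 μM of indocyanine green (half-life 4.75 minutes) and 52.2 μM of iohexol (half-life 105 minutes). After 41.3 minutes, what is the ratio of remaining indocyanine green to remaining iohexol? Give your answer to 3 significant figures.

indocyanine green: 133 × (1/2)^(41.3/4.75) = 133 × (1/2)^8.6947 ≈ 0.32098 μM.
iohexol: 52.2 × (1/2)^(41.3/105) = 52.2 × (1/2)^0.39333 ≈ 39.743 μM.
Ratio ≈ 0.32098 / 39.743 ≈ 0.0080762.

0.00808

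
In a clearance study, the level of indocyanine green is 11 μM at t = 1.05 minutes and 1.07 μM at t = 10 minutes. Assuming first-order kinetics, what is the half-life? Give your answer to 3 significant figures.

Over Δt = 10 − 1.05 = 8.95 minutes, the level fell by a factor of 11/1.07 ≈ 10.28.
n = log₂(10.28) ≈ 3.3618 half-lives, so t½ = 8.95/3.3618 ≈ 2.6622 minutes.

2.66 minutes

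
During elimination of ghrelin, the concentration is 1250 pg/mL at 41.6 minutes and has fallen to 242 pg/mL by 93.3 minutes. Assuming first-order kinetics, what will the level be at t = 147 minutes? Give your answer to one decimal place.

Over Δt = 93.3 − 41.6 = 51.7 minutes, the level fell by a factor of 1250/242 ≈ 5.1653.
n = log₂(5.1653) ≈ 2.3688 half-lives, so t½ = 51.7/2.3688 ≈ 21.825 minutes.
From t = 93.3 to t = 147: 242 × (1/2)^((147−93.3)/21.825) ≈ 43.968 pg/mL.

44.0 pg/mL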